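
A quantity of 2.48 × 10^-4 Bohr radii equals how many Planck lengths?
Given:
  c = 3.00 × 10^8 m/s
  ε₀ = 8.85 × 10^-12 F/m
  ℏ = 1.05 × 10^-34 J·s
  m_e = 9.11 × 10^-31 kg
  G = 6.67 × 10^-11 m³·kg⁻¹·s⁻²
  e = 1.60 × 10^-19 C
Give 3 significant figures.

Bohr radius: a₀ = 4πε₀ℏ²/(m_e e²) = 5.26 × 10^-11 m
Planck length: ℓ_P = √(ℏG/c³) = 1.61 × 10^-35 m
2.48 × 10^-4 × 5.26 × 10^-11 / 1.61 × 10^-35 = 8.10 × 10^20

8.10 × 10^20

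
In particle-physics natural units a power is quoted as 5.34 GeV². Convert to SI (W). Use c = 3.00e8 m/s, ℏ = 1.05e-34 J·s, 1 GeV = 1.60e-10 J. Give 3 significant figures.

Power is [E]/[T] = [E]²/ℏ.
1 GeV² → 1/ℏ × (1 GeV in J)² = 2.44e14 W.
Result: 5.34 × 2.44e14 = 1.30e15 W.

1.30e15 W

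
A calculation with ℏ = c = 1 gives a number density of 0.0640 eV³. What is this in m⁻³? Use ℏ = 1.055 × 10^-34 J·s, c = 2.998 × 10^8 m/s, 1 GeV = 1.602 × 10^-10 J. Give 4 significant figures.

Number density is [L]⁻³ = [E]³/(ℏc)³.
1 GeV³ → 1/(ℏc)³ × (1 GeV in J)³ = 1.299 × 10^47 m⁻³.
Convert the energy scale: 0.0640 eV³ = 6.40 × 10^-29 GeV³.
Result: 6.40 × 10^-29 × 1.299 × 10^47 = 8.316 × 10^18 m⁻³.

8.316 × 10^18 m⁻³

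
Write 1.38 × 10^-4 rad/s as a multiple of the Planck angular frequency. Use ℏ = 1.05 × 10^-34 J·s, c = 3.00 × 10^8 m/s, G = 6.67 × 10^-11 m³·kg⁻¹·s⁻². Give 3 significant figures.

Planck angular frequency: ω_P = √(c⁵/(ℏG)) = 1.86 × 10^43 rad/s.
1.38 × 10^-4 / 1.86 × 10^43 = 7.41 × 10^-48

7.41 × 10^-48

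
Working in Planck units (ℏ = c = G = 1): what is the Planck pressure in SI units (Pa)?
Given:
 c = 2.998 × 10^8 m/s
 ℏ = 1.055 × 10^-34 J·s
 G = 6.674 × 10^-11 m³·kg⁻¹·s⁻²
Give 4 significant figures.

4.632 × 10^113 Pa

The unique combination of the constants set to 1 with dimensions of pressure is p_P = c⁷/(ℏG²).
  = 2.177 × 10^59 / 4.699 × 10^-55
  = 4.632 × 10^113 Pa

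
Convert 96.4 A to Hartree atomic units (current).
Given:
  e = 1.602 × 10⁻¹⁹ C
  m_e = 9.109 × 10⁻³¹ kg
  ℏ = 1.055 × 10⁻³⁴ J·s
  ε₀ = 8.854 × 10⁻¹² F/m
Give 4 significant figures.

1.458 × 10⁴

atomic unit of electric current: I_au = e E_h/ℏ = m_e e⁵/((4πε₀)²ℏ³) = 6.612 × 10⁻³ A.
96.4 / 6.612 × 10⁻³ = 1.458 × 10⁴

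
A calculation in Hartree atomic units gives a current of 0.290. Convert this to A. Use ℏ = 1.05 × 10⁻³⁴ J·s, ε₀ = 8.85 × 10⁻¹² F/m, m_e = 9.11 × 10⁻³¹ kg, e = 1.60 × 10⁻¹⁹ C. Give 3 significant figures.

1.93 × 10⁻³ A

One atomic unit of electric current: I_au = e E_h/ℏ = m_e e⁵/((4πε₀)²ℏ³) = 6.67 × 10⁻³ A.
0.290 × 6.67 × 10⁻³ A = 1.93 × 10⁻³ A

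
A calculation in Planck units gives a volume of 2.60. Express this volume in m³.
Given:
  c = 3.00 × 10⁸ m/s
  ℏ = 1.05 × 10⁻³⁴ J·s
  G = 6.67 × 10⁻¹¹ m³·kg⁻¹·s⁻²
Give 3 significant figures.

One Planck volume: V_P = (ℏG/c³)^(3/2) = 4.18 × 10⁻¹⁰⁵ m³.
2.60 × 4.18 × 10⁻¹⁰⁵ m³ = 1.09 × 10⁻¹⁰⁴ m³

1.09 × 10⁻¹⁰⁴ m³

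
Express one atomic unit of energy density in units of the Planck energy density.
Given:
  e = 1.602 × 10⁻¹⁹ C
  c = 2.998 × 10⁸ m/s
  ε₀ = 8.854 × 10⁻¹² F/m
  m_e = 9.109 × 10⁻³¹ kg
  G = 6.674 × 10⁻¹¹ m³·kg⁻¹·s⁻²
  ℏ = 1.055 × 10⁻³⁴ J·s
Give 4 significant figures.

6.323 × 10⁻¹⁰¹

atomic unit of energy density: u_au = E_h/a₀³ = m_e⁴e¹⁰/((4πε₀)⁵ℏ⁸) = 2.929 × 10¹³ J/m³
Planck energy density: u_P = c⁷/(ℏG²) = 4.632 × 10¹¹³ J/m³
ratio = 2.929 × 10¹³ / 4.632 × 10¹¹³ = 6.323 × 10⁻¹⁰¹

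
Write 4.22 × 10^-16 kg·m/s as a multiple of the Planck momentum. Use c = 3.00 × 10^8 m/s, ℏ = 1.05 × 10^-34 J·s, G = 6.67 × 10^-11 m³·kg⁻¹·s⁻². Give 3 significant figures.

Planck momentum: p_P = √(ℏc³/G) = 6.52 kg·m/s.
4.22 × 10^-16 / 6.52 = 6.47 × 10^-17

6.47 × 10^-17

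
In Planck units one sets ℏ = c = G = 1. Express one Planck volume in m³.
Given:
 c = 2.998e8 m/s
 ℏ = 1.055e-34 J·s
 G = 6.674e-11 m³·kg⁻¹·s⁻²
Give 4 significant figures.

4.224e-105 m³

V_P = (ℏG/c³)^(3/2)
  = √(1.784e-209)
  = 4.224e-105 m³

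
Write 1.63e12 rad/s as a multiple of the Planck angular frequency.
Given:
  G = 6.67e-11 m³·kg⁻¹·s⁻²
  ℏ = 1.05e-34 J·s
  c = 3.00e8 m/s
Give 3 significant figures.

Planck angular frequency: ω_P = √(c⁵/(ℏG)) = 1.86e43 rad/s.
1.63e12 / 1.86e43 = 8.75e-32

8.75e-32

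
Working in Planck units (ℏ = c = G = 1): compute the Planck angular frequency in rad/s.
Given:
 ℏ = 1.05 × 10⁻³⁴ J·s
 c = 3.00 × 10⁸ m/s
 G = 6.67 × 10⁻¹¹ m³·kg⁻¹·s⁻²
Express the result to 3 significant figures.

The unique combination of the constants set to 1 with dimensions of angular frequency is ω_P = √(c⁵/(ℏG)).
  = √(3.47 × 10⁸⁶)
  = 1.86 × 10⁴³ rad/s

1.86 × 10⁴³ rad/s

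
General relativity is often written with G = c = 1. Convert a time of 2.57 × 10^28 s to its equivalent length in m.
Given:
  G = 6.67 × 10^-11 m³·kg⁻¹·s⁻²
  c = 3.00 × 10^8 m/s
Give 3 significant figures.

7.71 × 10^36 m

Time → length via c.
2.57 × 10^28 s × (c) = 7.71 × 10^36 m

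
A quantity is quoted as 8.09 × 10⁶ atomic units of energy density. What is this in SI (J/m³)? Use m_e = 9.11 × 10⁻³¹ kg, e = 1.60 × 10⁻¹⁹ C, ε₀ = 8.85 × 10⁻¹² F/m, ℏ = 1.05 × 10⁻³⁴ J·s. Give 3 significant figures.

One atomic unit of energy density: u_au = E_h/a₀³ = m_e⁴e¹⁰/((4πε₀)⁵ℏ⁸) = 3.01 × 10¹³ J/m³.
8.09 × 10⁶ × 3.01 × 10¹³ J/m³ = 2.44 × 10²⁰ J/m³

2.44 × 10²⁰ J/m³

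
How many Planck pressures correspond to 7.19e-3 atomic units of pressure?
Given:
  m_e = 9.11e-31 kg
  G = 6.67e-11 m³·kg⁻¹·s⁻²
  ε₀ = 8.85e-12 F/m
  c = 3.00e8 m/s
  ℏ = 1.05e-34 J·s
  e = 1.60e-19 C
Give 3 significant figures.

4.63e-103

atomic unit of pressure: P_au = E_h/a₀³ = m_e⁴e¹⁰/((4πε₀)⁵ℏ⁸) = 3.01e13 Pa
Planck pressure: p_P = c⁷/(ℏG²) = 4.68e113 Pa
7.19e-3 × 3.01e13 / 4.68e113 = 4.63e-103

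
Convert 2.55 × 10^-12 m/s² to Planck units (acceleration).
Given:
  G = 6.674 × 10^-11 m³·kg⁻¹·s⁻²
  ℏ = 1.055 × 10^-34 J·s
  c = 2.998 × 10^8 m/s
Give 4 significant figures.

4.586 × 10^-64

Planck acceleration: a_P = √(c⁷/(ℏG)) = 5.560 × 10^51 m/s².
2.55 × 10^-12 / 5.560 × 10^51 = 4.586 × 10^-64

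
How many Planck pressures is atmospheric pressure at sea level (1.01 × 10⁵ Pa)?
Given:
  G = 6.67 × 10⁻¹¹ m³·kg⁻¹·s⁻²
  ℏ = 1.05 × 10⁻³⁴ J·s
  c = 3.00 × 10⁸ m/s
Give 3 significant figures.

Planck pressure: p_P = c⁷/(ℏG²) = 4.68 × 10¹¹³ Pa.
1.01 × 10⁵ / 4.68 × 10¹¹³ = 2.16 × 10⁻¹⁰⁹

2.16 × 10⁻¹⁰⁹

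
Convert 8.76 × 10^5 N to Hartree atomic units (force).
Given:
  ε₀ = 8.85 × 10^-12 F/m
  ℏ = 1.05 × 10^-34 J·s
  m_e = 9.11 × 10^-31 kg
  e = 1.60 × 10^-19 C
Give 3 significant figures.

atomic unit of force: F_au = E_h/a₀ = m_e²e⁶/((4πε₀)³ℏ⁴) = 8.33 × 10^-8 N.
8.76 × 10^5 / 8.33 × 10^-8 = 1.05 × 10^13

1.05 × 10^13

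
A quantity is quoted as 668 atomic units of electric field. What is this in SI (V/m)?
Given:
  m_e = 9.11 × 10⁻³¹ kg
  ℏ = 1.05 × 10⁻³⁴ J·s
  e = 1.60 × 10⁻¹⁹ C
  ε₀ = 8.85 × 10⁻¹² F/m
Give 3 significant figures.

One atomic unit of electric field: E_au = E_h/(e a₀) = m_e²e⁵/((4πε₀)³ℏ⁴) = 5.20 × 10¹¹ V/m.
668 × 5.20 × 10¹¹ V/m = 3.48 × 10¹⁴ V/m

3.48 × 10¹⁴ V/m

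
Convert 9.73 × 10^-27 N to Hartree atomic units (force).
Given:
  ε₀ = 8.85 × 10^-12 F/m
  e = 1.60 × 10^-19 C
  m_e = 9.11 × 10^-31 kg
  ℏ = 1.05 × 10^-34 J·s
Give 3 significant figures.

1.17 × 10^-19

atomic unit of force: F_au = E_h/a₀ = m_e²e⁶/((4πε₀)³ℏ⁴) = 8.33 × 10^-8 N.
9.73 × 10^-27 / 8.33 × 10^-8 = 1.17 × 10^-19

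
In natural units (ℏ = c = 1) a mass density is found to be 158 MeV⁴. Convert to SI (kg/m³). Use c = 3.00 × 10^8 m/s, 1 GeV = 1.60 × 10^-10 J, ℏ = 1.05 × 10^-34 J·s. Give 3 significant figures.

Mass density is [E]/(c²[L]³) = [E]⁴/(ℏ³c⁵).
1 GeV⁴ → 1/(ℏ³c⁵) × (1 GeV in J)⁴ = 2.33 × 10^20 kg/m³.
Convert the energy scale: 158 MeV⁴ = 1.58 × 10^-10 GeV⁴.
Result: 1.58 × 10^-10 × 2.33 × 10^20 = 3.68 × 10^10 kg/m³.

3.68 × 10^10 kg/m³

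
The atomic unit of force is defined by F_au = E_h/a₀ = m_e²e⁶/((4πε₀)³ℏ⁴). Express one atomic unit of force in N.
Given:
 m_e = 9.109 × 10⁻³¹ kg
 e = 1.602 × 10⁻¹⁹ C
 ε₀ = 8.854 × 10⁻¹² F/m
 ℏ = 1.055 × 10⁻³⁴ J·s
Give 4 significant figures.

F_au = E_h/a₀ = m_e²e⁶/((4πε₀)³ℏ⁴)
E_h = 4.354 × 10⁻¹⁸ J
a₀ = 5.297 × 10⁻¹¹ m
E_h/a₀ = 8.220 × 10⁻⁸ N

8.220 × 10⁻⁸ N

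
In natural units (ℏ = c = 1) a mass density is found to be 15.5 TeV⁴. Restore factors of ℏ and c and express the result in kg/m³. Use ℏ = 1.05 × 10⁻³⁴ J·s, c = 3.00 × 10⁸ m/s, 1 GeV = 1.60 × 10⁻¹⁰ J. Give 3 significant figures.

Mass density is [E]/(c²[L]³) = [E]⁴/(ℏ³c⁵).
1 GeV⁴ → 1/(ℏ³c⁵) × (1 GeV in J)⁴ = 2.33 × 10²⁰ kg/m³.
Convert the energy scale: 15.5 TeV⁴ = 1.55 × 10¹³ GeV⁴.
Result: 1.55 × 10¹³ × 2.33 × 10²⁰ = 3.61 × 10³³ kg/m³.

3.61 × 10³³ kg/m³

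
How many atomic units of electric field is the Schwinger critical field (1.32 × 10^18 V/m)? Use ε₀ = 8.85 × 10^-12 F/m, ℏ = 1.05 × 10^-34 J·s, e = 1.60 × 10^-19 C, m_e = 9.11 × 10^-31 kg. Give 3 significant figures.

atomic unit of electric field: E_au = E_h/(e a₀) = m_e²e⁵/((4πε₀)³ℏ⁴) = 5.20 × 10^11 V/m.
1.32 × 10^18 / 5.20 × 10^11 = 2.54 × 10^6

2.54 × 10^6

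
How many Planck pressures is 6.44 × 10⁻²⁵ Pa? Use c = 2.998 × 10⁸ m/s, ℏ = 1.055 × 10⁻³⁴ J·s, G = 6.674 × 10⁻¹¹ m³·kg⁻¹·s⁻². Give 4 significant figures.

Planck pressure: p_P = c⁷/(ℏG²) = 4.632 × 10¹¹³ Pa.
6.44 × 10⁻²⁵ / 4.632 × 10¹¹³ = 1.390 × 10⁻¹³⁸

1.390 × 10⁻¹³⁸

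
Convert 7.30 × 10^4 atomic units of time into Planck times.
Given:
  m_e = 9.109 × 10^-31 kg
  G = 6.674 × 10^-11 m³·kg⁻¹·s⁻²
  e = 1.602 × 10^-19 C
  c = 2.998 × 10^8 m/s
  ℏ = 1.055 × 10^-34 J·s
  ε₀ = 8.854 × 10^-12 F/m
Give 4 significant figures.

3.280 × 10^31

atomic unit of time: τ_au = (4πε₀)²ℏ³/(m_e e⁴) = 2.423 × 10^-17 s
Planck time: t_P = √(ℏG/c⁵) = 5.392 × 10^-44 s
7.30 × 10^4 × 2.423 × 10^-17 / 5.392 × 10^-44 = 3.280 × 10^31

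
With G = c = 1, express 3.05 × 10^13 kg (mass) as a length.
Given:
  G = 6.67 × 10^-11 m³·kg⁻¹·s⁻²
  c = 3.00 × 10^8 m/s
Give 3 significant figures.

In G = c = 1 units mass has dimensions of length; the conversion factor is G/c².
3.05 × 10^13 kg × (G/c²) = 2.26 × 10^-14 m

2.26 × 10^-14 m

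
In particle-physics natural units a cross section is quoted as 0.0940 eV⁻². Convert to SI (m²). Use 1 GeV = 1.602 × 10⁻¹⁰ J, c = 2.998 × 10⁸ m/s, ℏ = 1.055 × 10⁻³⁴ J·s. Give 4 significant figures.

Area is [L]² = [E]⁻²·(ℏc)²; restore (ℏc)².
1 GeV⁻² → (ℏc)² × (1 GeV in J)⁻² = 3.898 × 10⁻³² m².
Convert the energy scale: 0.0940 eV⁻² = 9.40 × 10¹⁶ GeV⁻².
Result: 9.40 × 10¹⁶ × 3.898 × 10⁻³² = 3.664 × 10⁻¹⁵ m².

3.664 × 10⁻¹⁵ m²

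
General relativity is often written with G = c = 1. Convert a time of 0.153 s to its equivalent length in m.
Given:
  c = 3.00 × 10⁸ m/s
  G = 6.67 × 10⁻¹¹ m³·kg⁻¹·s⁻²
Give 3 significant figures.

Time → length via c.
0.153 s × (c) = 4.59 × 10⁷ m

4.59 × 10⁷ m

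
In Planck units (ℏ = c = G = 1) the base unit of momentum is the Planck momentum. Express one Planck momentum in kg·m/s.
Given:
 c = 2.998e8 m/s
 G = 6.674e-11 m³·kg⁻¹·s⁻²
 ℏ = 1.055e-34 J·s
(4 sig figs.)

6.527 kg·m/s

p_P = √(ℏc³/G)
  = √(42.60)
  = 6.527 kg·m/s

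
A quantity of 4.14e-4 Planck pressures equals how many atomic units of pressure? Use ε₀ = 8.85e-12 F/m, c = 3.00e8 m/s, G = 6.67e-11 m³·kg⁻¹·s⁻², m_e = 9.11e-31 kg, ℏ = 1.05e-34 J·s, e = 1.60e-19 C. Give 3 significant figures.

Planck pressure: p_P = c⁷/(ℏG²) = 4.68e113 Pa
atomic unit of pressure: P_au = E_h/a₀³ = m_e⁴e¹⁰/((4πε₀)⁵ℏ⁸) = 3.01e13 Pa
4.14e-4 × 4.68e113 / 3.01e13 = 6.43e96

6.43e96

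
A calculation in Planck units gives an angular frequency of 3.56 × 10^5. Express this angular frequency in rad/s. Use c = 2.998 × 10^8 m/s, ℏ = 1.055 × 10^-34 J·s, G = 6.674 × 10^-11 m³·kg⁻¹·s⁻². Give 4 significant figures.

6.603 × 10^48 rad/s

One Planck angular frequency: ω_P = √(c⁵/(ℏG)) = 1.855 × 10^43 rad/s.
3.56 × 10^5 × 1.855 × 10^43 rad/s = 6.603 × 10^48 rad/s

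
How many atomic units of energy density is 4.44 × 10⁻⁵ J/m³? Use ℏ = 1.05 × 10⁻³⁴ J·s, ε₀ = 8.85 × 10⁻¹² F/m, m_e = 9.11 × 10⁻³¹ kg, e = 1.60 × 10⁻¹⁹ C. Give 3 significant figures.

1.47 × 10⁻¹⁸

atomic unit of energy density: u_au = E_h/a₀³ = m_e⁴e¹⁰/((4πε₀)⁵ℏ⁸) = 3.01 × 10¹³ J/m³.
4.44 × 10⁻⁵ / 3.01 × 10¹³ = 1.47 × 10⁻¹⁸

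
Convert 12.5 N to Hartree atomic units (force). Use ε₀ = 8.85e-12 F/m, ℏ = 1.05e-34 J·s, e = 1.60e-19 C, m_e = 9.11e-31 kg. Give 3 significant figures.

atomic unit of force: F_au = E_h/a₀ = m_e²e⁶/((4πε₀)³ℏ⁴) = 8.33e-8 N.
12.5 / 8.33e-8 = 1.50e8

1.50e8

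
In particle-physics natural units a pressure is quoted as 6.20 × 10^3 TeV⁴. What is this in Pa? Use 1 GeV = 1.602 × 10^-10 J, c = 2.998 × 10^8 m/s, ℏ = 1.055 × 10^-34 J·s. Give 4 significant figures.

1.291 × 10^53 Pa

Pressure is [E]/[L]³ = [E]⁴/(ℏc)³.
1 GeV⁴ → 1/(ℏc)³ × (1 GeV in J)⁴ = 2.082 × 10^37 Pa.
Convert the energy scale: 6.20 × 10^3 TeV⁴ = 6.20 × 10^15 GeV⁴.
Result: 6.20 × 10^15 × 2.082 × 10^37 = 1.291 × 10^53 Pa.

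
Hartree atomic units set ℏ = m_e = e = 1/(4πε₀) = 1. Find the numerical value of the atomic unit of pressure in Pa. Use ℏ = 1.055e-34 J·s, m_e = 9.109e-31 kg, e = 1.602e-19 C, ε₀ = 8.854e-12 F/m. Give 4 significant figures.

The unique combination of the constants set to 1 with dimensions of pressure is P_au = E_h/a₀³ = m_e⁴e¹⁰/((4πε₀)⁵ℏ⁸).
E_h = 4.354e-18 J
a₀ = 5.297e-11 m
E_h/a₀³ = 2.929e13 Pa

2.929e13 Pa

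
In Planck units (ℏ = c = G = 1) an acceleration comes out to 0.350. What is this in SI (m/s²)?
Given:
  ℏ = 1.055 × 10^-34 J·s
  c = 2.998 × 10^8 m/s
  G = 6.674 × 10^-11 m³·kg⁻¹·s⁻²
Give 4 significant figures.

1.946 × 10^51 m/s²

One Planck acceleration: a_P = √(c⁷/(ℏG)) = 5.560 × 10^51 m/s².
0.350 × 5.560 × 10^51 m/s² = 1.946 × 10^51 m/s²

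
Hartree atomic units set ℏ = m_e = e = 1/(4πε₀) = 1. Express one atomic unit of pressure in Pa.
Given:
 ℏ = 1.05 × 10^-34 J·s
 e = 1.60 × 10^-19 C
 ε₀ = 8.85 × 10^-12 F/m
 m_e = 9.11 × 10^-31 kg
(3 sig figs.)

From ℏ = m_e = e = 1/(4πε₀) = 1 the pressure scale is P_au = E_h/a₀³ = m_e⁴e¹⁰/((4πε₀)⁵ℏ⁸).
E_h = 4.38 × 10^-18 J
a₀ = 5.26 × 10^-11 m
E_h/a₀³ = 3.01 × 10^13 Pa

3.01 × 10^13 Pa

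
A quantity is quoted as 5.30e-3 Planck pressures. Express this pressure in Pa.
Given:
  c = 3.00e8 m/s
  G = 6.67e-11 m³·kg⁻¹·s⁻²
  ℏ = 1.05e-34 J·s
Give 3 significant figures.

One Planck pressure: p_P = c⁷/(ℏG²) = 4.68e113 Pa.
5.30e-3 × 4.68e113 Pa = 2.48e111 Pa

2.48e111 Pa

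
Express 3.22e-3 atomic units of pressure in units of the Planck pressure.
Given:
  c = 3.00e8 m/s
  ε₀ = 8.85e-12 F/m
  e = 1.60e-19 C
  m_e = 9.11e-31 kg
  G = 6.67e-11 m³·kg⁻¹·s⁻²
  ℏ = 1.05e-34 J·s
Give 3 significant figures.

2.07e-103

atomic unit of pressure: P_au = E_h/a₀³ = m_e⁴e¹⁰/((4πε₀)⁵ℏ⁸) = 3.01e13 Pa
Planck pressure: p_P = c⁷/(ℏG²) = 4.68e113 Pa
3.22e-3 × 3.01e13 / 4.68e113 = 2.07e-103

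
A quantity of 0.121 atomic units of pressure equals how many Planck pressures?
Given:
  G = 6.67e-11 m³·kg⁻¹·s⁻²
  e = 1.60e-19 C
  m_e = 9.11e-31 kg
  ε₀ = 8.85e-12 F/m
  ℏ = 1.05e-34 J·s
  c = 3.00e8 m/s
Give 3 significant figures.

atomic unit of pressure: P_au = E_h/a₀³ = m_e⁴e¹⁰/((4πε₀)⁵ℏ⁸) = 3.01e13 Pa
Planck pressure: p_P = c⁷/(ℏG²) = 4.68e113 Pa
0.121 × 3.01e13 / 4.68e113 = 7.79e-102

7.79e-102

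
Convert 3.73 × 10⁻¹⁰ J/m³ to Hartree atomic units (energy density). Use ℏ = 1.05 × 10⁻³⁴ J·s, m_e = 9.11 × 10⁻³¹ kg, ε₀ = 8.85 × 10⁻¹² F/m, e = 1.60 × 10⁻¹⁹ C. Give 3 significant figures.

1.24 × 10⁻²³

atomic unit of energy density: u_au = E_h/a₀³ = m_e⁴e¹⁰/((4πε₀)⁵ℏ⁸) = 3.01 × 10¹³ J/m³.
3.73 × 10⁻¹⁰ / 3.01 × 10¹³ = 1.24 × 10⁻²³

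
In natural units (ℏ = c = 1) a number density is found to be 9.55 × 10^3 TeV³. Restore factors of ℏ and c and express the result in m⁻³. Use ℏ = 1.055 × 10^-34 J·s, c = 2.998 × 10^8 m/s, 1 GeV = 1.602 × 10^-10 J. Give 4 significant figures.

Number density is [L]⁻³ = [E]³/(ℏc)³.
1 GeV³ → 1/(ℏc)³ × (1 GeV in J)³ = 1.299 × 10^47 m⁻³.
Convert the energy scale: 9.55 × 10^3 TeV³ = 9.55 × 10^12 GeV³.
Result: 9.55 × 10^12 × 1.299 × 10^47 = 1.241 × 10^60 m⁻³.

1.241 × 10^60 m⁻³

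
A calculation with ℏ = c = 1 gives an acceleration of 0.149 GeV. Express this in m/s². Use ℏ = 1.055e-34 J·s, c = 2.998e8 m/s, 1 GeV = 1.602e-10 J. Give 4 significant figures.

6.783e31 m/s²

Acceleration is [L]/[T]² = c·[E]/ℏ.
1 GeV → c/ℏ × (1 GeV in J) = 4.552e32 m/s².
Result: 0.149 × 4.552e32 = 6.783e31 m/s².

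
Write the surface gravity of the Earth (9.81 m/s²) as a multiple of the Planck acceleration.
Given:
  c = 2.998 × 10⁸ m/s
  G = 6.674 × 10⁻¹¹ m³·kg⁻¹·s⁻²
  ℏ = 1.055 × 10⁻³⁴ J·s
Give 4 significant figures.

Planck acceleration: a_P = √(c⁷/(ℏG)) = 5.560 × 10⁵¹ m/s².
9.81 / 5.560 × 10⁵¹ = 1.764 × 10⁻⁵¹

1.764 × 10⁻⁵¹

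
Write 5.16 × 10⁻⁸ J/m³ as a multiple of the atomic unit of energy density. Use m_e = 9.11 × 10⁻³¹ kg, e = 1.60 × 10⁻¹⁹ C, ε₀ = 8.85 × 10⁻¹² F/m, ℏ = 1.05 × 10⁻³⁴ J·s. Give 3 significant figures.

1.71 × 10⁻²¹

atomic unit of energy density: u_au = E_h/a₀³ = m_e⁴e¹⁰/((4πε₀)⁵ℏ⁸) = 3.01 × 10¹³ J/m³.
5.16 × 10⁻⁸ / 3.01 × 10¹³ = 1.71 × 10⁻²¹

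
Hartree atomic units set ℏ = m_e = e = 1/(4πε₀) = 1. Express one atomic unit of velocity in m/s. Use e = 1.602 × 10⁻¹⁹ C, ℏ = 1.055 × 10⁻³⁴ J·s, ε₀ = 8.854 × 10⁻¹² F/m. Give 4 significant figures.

Dimensional analysis gives v_au = e²/(4πε₀ℏ).
  = 2.566 × 10⁻³⁸ / 1.174 × 10⁻⁴⁴
  = 2.186 × 10⁶ m/s

2.186 × 10⁶ m/s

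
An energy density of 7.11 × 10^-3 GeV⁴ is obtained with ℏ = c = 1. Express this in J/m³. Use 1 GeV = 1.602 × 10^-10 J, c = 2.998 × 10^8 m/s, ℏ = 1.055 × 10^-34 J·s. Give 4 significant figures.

1.480 × 10^35 J/m³

[E]/[L]³ = [E]⁴/(ℏc)³; restore (ℏc)⁻³.
1 GeV⁴ → 1/(ℏc)³ × (1 GeV in J)⁴ = 2.082 × 10^37 J/m³.
Result: 7.11 × 10^-3 × 2.082 × 10^37 = 1.480 × 10^35 J/m³.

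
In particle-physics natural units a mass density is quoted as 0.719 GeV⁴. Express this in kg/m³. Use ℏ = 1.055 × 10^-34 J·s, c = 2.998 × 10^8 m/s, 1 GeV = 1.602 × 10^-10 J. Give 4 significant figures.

Mass density is [E]/(c²[L]³) = [E]⁴/(ℏ³c⁵).
1 GeV⁴ → 1/(ℏ³c⁵) × (1 GeV in J)⁴ = 2.316 × 10^20 kg/m³.
Result: 0.719 × 2.316 × 10^20 = 1.665 × 10^20 kg/m³.

1.665 × 10^20 kg/m³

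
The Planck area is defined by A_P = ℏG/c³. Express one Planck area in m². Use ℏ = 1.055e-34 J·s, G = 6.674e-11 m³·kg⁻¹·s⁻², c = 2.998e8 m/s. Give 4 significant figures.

2.613e-70 m²

A_P = ℏG/c³
  = 7.041e-45 / 2.695e25
  = 2.613e-70 m²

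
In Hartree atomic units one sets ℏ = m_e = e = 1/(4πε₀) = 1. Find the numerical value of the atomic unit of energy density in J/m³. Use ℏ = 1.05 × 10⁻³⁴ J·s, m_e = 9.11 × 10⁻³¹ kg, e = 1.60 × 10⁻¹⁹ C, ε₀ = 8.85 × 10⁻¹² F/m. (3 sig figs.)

3.01 × 10¹³ J/m³

u_au = E_h/a₀³ = m_e⁴e¹⁰/((4πε₀)⁵ℏ⁸)
E_h = 4.38 × 10⁻¹⁸ J
a₀ = 5.26 × 10⁻¹¹ m
E_h/a₀³ = 3.01 × 10¹³ J/m³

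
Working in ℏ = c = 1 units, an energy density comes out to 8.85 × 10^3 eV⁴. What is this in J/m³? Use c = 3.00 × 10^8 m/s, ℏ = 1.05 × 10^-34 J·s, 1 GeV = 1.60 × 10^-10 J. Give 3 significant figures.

1.86 × 10^5 J/m³

[E]/[L]³ = [E]⁴/(ℏc)³; restore (ℏc)⁻³.
1 GeV⁴ → 1/(ℏc)³ × (1 GeV in J)⁴ = 2.10 × 10^37 J/m³.
Convert the energy scale: 8.85 × 10^3 eV⁴ = 8.85 × 10^-33 GeV⁴.
Result: 8.85 × 10^-33 × 2.10 × 10^37 = 1.86 × 10^5 J/m³.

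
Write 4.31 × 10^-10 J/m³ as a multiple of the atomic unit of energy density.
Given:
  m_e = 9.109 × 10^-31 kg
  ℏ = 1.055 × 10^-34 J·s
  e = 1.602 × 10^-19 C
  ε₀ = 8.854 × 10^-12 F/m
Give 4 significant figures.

1.471 × 10^-23

atomic unit of energy density: u_au = E_h/a₀³ = m_e⁴e¹⁰/((4πε₀)⁵ℏ⁸) = 2.929 × 10^13 J/m³.
4.31 × 10^-10 / 2.929 × 10^13 = 1.471 × 10^-23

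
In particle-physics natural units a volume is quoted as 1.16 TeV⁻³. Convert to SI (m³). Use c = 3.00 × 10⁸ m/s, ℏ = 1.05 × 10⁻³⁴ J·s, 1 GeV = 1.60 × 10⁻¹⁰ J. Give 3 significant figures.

8.85 × 10⁻⁵⁷ m³

Volume is [L]³ = [E]⁻³·(ℏc)³.
1 GeV⁻³ → (ℏc)³ × (1 GeV in J)⁻³ = 7.63 × 10⁻⁴⁸ m³.
Convert the energy scale: 1.16 TeV⁻³ = 1.16 × 10⁻⁹ GeV⁻³.
Result: 1.16 × 10⁻⁹ × 7.63 × 10⁻⁴⁸ = 8.85 × 10⁻⁵⁷ m³.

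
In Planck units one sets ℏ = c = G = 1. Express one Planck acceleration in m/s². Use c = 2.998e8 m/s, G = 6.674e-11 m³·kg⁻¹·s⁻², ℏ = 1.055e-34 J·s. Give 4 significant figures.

5.560e51 m/s²

a_P = √(c⁷/(ℏG))
  = √(3.092e103)
  = 5.560e51 m/s²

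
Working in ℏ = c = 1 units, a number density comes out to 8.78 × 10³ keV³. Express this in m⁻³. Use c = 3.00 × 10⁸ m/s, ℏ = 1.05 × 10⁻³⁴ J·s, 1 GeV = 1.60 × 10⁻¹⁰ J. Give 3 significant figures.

1.15 × 10³³ m⁻³

Number density is [L]⁻³ = [E]³/(ℏc)³.
1 GeV³ → 1/(ℏc)³ × (1 GeV in J)³ = 1.31 × 10⁴⁷ m⁻³.
Convert the energy scale: 8.78 × 10³ keV³ = 8.78 × 10⁻¹⁵ GeV³.
Result: 8.78 × 10⁻¹⁵ × 1.31 × 10⁴⁷ = 1.15 × 10³³ m⁻³.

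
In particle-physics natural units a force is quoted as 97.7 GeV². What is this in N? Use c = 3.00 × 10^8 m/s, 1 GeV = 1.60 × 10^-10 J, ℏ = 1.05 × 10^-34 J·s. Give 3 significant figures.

7.94 × 10^7 N

Force is [E]/[L] = [E]²/(ℏc); restore (ℏc)⁻¹.
1 GeV² → 1/(ℏc) × (1 GeV in J)² = 8.13 × 10^5 N.
Result: 97.7 × 8.13 × 10^5 = 7.94 × 10^7 N.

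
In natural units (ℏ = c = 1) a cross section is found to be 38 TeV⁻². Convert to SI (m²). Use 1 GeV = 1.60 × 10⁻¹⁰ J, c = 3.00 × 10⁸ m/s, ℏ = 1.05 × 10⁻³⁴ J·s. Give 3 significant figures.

Area is [L]² = [E]⁻²·(ℏc)²; restore (ℏc)².
1 GeV⁻² → (ℏc)² × (1 GeV in J)⁻² = 3.88 × 10⁻³² m².
Convert the energy scale: 38 TeV⁻² = 3.80 × 10⁻⁵ GeV⁻².
Result: 3.80 × 10⁻⁵ × 3.88 × 10⁻³² = 1.47 × 10⁻³⁶ m².

1.47 × 10⁻³⁶ m²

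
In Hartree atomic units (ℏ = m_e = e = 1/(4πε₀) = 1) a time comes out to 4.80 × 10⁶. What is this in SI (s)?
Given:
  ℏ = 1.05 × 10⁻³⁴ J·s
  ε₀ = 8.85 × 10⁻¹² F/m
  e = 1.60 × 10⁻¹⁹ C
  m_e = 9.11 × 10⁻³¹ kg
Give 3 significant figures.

1.15 × 10⁻¹⁰ s

One atomic unit of time: τ_au = (4πε₀)²ℏ³/(m_e e⁴) = 2.40 × 10⁻¹⁷ s.
4.80 × 10⁶ × 2.40 × 10⁻¹⁷ s = 1.15 × 10⁻¹⁰ s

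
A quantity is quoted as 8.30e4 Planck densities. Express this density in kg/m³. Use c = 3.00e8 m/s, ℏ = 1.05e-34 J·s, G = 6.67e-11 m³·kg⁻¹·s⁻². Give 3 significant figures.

One Planck density: ρ_P = c⁵/(ℏG²) = 5.20e96 kg/m³.
8.30e4 × 5.20e96 kg/m³ = 4.32e101 kg/m³

4.32e101 kg/m³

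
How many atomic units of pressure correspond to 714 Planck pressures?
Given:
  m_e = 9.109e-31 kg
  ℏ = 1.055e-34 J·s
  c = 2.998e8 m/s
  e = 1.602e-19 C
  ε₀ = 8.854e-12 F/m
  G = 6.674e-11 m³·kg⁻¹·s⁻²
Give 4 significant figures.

Planck pressure: p_P = c⁷/(ℏG²) = 4.632e113 Pa
atomic unit of pressure: P_au = E_h/a₀³ = m_e⁴e¹⁰/((4πε₀)⁵ℏ⁸) = 2.929e13 Pa
714 × 4.632e113 / 2.929e13 = 1.129e103

1.129e103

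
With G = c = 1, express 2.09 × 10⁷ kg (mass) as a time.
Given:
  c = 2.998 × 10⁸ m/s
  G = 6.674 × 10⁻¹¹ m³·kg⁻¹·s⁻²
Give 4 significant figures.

5.177 × 10⁻²⁹ s

Mass → time via G/c³.
2.09 × 10⁷ kg × (G/c³) = 5.177 × 10⁻²⁹ s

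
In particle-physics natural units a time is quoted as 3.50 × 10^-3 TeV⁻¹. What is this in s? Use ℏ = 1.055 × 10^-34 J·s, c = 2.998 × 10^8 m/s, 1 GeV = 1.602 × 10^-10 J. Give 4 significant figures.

A time is [E]⁻¹ in ℏ=c=1; restore one factor of ℏ.
1 GeV⁻¹ → ℏ × (1 GeV in J)⁻¹ = 6.586 × 10^-25 s.
Convert the energy scale: 3.50 × 10^-3 TeV⁻¹ = 3.50 × 10^-6 GeV⁻¹.
Result: 3.50 × 10^-6 × 6.586 × 10^-25 = 2.305 × 10^-30 s.

2.305 × 10^-30 s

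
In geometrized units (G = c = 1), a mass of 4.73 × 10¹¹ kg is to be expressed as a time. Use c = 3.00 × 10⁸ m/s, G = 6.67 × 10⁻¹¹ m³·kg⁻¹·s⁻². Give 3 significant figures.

Mass → time via G/c³.
4.73 × 10¹¹ kg × (G/c³) = 1.17 × 10⁻²⁴ s

1.17 × 10⁻²⁴ s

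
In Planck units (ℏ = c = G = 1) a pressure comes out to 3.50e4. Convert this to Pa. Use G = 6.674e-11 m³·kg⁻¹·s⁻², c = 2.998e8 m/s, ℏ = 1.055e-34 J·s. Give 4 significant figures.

1.621e118 Pa

One Planck pressure: p_P = c⁷/(ℏG²) = 4.632e113 Pa.
3.50e4 × 4.632e113 Pa = 1.621e118 Pa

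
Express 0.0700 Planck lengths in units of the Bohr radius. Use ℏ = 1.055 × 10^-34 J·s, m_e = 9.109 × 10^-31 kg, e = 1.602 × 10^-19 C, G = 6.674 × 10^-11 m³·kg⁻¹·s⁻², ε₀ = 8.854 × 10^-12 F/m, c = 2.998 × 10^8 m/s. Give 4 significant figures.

Planck length: ℓ_P = √(ℏG/c³) = 1.616 × 10^-35 m
Bohr radius: a₀ = 4πε₀ℏ²/(m_e e²) = 5.297 × 10^-11 m
0.0700 × 1.616 × 10^-35 / 5.297 × 10^-11 = 2.136 × 10^-26

2.136 × 10^-26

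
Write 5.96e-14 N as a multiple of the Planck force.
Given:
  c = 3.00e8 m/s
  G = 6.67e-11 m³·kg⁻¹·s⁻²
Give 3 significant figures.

4.91e-58

Planck force: F_P = c⁴/G = 1.21e44 N.
5.96e-14 / 1.21e44 = 4.91e-58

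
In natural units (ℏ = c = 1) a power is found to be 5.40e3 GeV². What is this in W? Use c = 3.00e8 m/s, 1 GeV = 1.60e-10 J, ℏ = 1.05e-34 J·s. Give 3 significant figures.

Power is [E]/[T] = [E]²/ℏ.
1 GeV² → 1/ℏ × (1 GeV in J)² = 2.44e14 W.
Result: 5.40e3 × 2.44e14 = 1.32e18 W.

1.32e18 W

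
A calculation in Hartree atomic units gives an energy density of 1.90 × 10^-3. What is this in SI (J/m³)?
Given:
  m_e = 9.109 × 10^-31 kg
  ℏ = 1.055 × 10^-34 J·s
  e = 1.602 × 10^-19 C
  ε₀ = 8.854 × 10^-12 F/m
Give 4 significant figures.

5.565 × 10^10 J/m³

One atomic unit of energy density: u_au = E_h/a₀³ = m_e⁴e¹⁰/((4πε₀)⁵ℏ⁸) = 2.929 × 10^13 J/m³.
1.90 × 10^-3 × 2.929 × 10^13 J/m³ = 5.565 × 10^10 J/m³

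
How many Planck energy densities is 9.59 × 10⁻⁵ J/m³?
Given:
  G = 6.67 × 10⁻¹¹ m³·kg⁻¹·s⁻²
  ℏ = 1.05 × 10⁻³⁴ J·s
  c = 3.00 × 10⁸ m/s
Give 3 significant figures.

2.05 × 10⁻¹¹⁸

Planck energy density: u_P = c⁷/(ℏG²) = 4.68 × 10¹¹³ J/m³.
9.59 × 10⁻⁵ / 4.68 × 10¹¹³ = 2.05 × 10⁻¹¹⁸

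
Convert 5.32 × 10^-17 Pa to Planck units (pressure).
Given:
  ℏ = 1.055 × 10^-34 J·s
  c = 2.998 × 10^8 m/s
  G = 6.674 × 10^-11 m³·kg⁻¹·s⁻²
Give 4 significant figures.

Planck pressure: p_P = c⁷/(ℏG²) = 4.632 × 10^113 Pa.
5.32 × 10^-17 / 4.632 × 10^113 = 1.148 × 10^-130

1.148 × 10^-130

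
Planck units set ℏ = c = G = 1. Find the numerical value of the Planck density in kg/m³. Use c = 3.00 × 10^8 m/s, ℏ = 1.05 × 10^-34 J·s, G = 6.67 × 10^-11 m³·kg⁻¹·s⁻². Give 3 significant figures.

The unique combination of the constants set to 1 with dimensions of density is ρ_P = c⁵/(ℏG²).
  = 2.43 × 10^42 / 4.67 × 10^-55
  = 5.20 × 10^96 kg/m³

5.20 × 10^96 kg/m³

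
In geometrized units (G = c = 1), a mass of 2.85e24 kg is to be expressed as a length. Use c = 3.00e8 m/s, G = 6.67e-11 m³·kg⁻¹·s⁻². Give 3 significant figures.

In G = c = 1 units mass has dimensions of length; the conversion factor is G/c².
2.85e24 kg × (G/c²) = 2.11e-3 m

2.11e-3 m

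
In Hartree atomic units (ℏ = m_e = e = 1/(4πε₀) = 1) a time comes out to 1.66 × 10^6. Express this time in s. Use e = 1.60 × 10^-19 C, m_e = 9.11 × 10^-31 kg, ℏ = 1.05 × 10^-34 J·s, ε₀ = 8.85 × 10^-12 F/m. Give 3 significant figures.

One atomic unit of time: τ_au = (4πε₀)²ℏ³/(m_e e⁴) = 2.40 × 10^-17 s.
1.66 × 10^6 × 2.40 × 10^-17 s = 3.98 × 10^-11 s

3.98 × 10^-11 s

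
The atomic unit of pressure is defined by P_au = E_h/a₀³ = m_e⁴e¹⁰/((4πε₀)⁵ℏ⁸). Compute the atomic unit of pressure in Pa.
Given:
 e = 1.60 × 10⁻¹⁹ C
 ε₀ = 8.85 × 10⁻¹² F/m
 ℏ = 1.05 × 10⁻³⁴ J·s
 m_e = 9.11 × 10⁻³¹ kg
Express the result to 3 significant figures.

P_au = E_h/a₀³ = m_e⁴e¹⁰/((4πε₀)⁵ℏ⁸)
E_h = 4.38 × 10⁻¹⁸ J
a₀ = 5.26 × 10⁻¹¹ m
E_h/a₀³ = 3.01 × 10¹³ Pa

3.01 × 10¹³ Pa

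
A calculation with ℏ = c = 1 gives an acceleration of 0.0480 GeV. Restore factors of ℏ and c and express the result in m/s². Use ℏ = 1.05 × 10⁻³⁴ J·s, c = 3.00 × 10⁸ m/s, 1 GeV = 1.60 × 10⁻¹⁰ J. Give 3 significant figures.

2.19 × 10³¹ m/s²

Acceleration is [L]/[T]² = c·[E]/ℏ.
1 GeV → c/ℏ × (1 GeV in J) = 4.57 × 10³² m/s².
Result: 0.0480 × 4.57 × 10³² = 2.19 × 10³¹ m/s².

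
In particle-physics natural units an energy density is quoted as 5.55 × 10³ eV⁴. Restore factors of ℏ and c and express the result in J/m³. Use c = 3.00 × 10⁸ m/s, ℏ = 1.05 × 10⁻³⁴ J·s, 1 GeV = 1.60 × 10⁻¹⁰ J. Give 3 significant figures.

1.16 × 10⁵ J/m³

[E]/[L]³ = [E]⁴/(ℏc)³; restore (ℏc)⁻³.
1 GeV⁴ → 1/(ℏc)³ × (1 GeV in J)⁴ = 2.10 × 10³⁷ J/m³.
Convert the energy scale: 5.55 × 10³ eV⁴ = 5.55 × 10⁻³³ GeV⁴.
Result: 5.55 × 10⁻³³ × 2.10 × 10³⁷ = 1.16 × 10⁵ J/m³.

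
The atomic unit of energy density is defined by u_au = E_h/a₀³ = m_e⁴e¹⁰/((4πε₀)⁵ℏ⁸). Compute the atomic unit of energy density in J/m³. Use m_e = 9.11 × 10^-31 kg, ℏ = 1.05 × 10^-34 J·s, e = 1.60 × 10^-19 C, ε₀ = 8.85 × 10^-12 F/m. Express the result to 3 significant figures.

u_au = E_h/a₀³ = m_e⁴e¹⁰/((4πε₀)⁵ℏ⁸)
E_h = 4.38 × 10^-18 J
a₀ = 5.26 × 10^-11 m
E_h/a₀³ = 3.01 × 10^13 J/m³

3.01 × 10^13 J/m³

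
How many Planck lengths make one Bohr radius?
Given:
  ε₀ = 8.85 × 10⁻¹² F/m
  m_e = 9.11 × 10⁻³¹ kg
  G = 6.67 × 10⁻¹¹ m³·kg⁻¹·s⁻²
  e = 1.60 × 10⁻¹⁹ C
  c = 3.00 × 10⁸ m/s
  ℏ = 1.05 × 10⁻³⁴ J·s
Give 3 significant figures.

3.26 × 10²⁴

Bohr radius: a₀ = 4πε₀ℏ²/(m_e e²) = 5.26 × 10⁻¹¹ m
Planck length: ℓ_P = √(ℏG/c³) = 1.61 × 10⁻³⁵ m
ratio = 5.26 × 10⁻¹¹ / 1.61 × 10⁻³⁵ = 3.26 × 10²⁴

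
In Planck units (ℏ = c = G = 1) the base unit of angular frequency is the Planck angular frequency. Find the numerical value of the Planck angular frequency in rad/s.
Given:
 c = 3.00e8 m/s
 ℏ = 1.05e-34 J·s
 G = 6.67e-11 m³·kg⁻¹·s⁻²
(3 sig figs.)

ω_P = √(c⁵/(ℏG))
  = √(3.47e86)
  = 1.86e43 rad/s

1.86e43 rad/s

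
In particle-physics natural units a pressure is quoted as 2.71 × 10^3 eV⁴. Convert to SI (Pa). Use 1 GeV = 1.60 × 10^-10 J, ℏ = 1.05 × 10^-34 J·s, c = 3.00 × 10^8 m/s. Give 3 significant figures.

Pressure is [E]/[L]³ = [E]⁴/(ℏc)³.
1 GeV⁴ → 1/(ℏc)³ × (1 GeV in J)⁴ = 2.10 × 10^37 Pa.
Convert the energy scale: 2.71 × 10^3 eV⁴ = 2.71 × 10^-33 GeV⁴.
Result: 2.71 × 10^-33 × 2.10 × 10^37 = 5.68 × 10^4 Pa.

5.68 × 10^4 Pa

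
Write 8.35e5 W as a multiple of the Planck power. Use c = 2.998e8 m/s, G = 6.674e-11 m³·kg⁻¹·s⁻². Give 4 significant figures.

2.301e-47

Planck power: P_P = c⁵/G = 3.629e52 W.
8.35e5 / 3.629e52 = 2.301e-47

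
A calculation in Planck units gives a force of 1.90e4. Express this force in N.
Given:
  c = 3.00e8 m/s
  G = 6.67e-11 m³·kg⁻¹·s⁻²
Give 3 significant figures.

One Planck force: F_P = c⁴/G = 1.21e44 N.
1.90e4 × 1.21e44 N = 2.31e48 N

2.31e48 N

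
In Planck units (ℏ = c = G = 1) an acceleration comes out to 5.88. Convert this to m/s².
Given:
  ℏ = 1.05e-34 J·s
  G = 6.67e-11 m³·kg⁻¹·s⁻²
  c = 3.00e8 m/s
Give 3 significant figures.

One Planck acceleration: a_P = √(c⁷/(ℏG)) = 5.59e51 m/s².
5.88 × 5.59e51 m/s² = 3.29e52 m/s²

3.29e52 m/s²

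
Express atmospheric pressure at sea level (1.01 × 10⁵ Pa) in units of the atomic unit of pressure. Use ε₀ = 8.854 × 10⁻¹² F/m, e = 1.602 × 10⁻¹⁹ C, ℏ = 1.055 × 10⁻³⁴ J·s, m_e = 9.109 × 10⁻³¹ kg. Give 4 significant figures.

3.448 × 10⁻⁹

atomic unit of pressure: P_au = E_h/a₀³ = m_e⁴e¹⁰/((4πε₀)⁵ℏ⁸) = 2.929 × 10¹³ Pa.
1.01 × 10⁵ / 2.929 × 10¹³ = 3.448 × 10⁻⁹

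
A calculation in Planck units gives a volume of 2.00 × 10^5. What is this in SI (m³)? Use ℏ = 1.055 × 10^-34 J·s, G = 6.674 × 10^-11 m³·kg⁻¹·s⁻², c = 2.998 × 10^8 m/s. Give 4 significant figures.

One Planck volume: V_P = (ℏG/c³)^(3/2) = 4.224 × 10^-105 m³.
2.00 × 10^5 × 4.224 × 10^-105 m³ = 8.448 × 10^-100 m³

8.448 × 10^-100 m³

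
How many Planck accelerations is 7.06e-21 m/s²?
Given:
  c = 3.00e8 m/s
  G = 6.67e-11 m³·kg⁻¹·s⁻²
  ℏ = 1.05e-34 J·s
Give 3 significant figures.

Planck acceleration: a_P = √(c⁷/(ℏG)) = 5.59e51 m/s².
7.06e-21 / 5.59e51 = 1.26e-72

1.26e-72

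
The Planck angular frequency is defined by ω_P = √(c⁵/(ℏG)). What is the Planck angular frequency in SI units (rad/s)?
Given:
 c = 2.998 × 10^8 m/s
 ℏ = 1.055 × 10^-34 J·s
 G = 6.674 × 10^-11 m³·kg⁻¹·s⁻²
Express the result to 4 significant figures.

ω_P = √(c⁵/(ℏG))
  = √(3.440 × 10^86)
  = 1.855 × 10^43 rad/s

1.855 × 10^43 rad/s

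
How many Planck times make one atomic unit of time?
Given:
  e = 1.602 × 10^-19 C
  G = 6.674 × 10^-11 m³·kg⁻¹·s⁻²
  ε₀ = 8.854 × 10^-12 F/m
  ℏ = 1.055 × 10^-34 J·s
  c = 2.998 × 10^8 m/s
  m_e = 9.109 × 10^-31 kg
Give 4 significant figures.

4.494 × 10^26

atomic unit of time: τ_au = (4πε₀)²ℏ³/(m_e e⁴) = 2.423 × 10^-17 s
Planck time: t_P = √(ℏG/c⁵) = 5.392 × 10^-44 s
ratio = 2.423 × 10^-17 / 5.392 × 10^-44 = 4.494 × 10^26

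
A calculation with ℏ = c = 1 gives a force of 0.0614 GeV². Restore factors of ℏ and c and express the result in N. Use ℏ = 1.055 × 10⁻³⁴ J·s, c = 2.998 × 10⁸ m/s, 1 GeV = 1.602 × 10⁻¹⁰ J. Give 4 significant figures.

4.982 × 10⁴ N

Force is [E]/[L] = [E]²/(ℏc); restore (ℏc)⁻¹.
1 GeV² → 1/(ℏc) × (1 GeV in J)² = 8.114 × 10⁵ N.
Result: 0.0614 × 8.114 × 10⁵ = 4.982 × 10⁴ N.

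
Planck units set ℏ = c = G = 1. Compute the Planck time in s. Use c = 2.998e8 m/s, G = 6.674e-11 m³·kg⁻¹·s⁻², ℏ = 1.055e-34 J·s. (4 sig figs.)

Dimensional analysis gives t_P = √(ℏG/c⁵).
  = √(2.907e-87)
  = 5.392e-44 s

5.392e-44 s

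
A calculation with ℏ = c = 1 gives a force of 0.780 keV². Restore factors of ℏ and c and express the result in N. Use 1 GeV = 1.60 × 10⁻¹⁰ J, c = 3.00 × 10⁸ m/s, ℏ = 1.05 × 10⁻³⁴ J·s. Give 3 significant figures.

6.34 × 10⁻⁷ N

Force is [E]/[L] = [E]²/(ℏc); restore (ℏc)⁻¹.
1 GeV² → 1/(ℏc) × (1 GeV in J)² = 8.13 × 10⁵ N.
Convert the energy scale: 0.780 keV² = 7.80 × 10⁻¹³ GeV².
Result: 7.80 × 10⁻¹³ × 8.13 × 10⁵ = 6.34 × 10⁻⁷ N.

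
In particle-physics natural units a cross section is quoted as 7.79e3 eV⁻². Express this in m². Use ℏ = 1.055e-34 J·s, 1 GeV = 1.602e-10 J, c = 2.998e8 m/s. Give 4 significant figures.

3.037e-10 m²

Area is [L]² = [E]⁻²·(ℏc)²; restore (ℏc)².
1 GeV⁻² → (ℏc)² × (1 GeV in J)⁻² = 3.898e-32 m².
Convert the energy scale: 7.79e3 eV⁻² = 7.79e21 GeV⁻².
Result: 7.79e21 × 3.898e-32 = 3.037e-10 m².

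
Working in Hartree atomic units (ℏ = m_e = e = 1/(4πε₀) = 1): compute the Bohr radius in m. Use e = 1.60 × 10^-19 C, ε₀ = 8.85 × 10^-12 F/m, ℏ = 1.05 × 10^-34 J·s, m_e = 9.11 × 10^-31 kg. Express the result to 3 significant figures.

The unique combination of the constants set to 1 with dimensions of length is a₀ = 4πε₀ℏ²/(m_e e²).
  = 1.23 × 10^-78 / 2.33 × 10^-68
  = 5.26 × 10^-11 m

5.26 × 10^-11 m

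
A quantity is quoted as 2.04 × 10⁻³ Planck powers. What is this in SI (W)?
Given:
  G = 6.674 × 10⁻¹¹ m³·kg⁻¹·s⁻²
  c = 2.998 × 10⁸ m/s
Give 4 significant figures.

7.403 × 10⁴⁹ W

One Planck power: P_P = c⁵/G = 3.629 × 10⁵² W.
2.04 × 10⁻³ × 3.629 × 10⁵² W = 7.403 × 10⁴⁹ W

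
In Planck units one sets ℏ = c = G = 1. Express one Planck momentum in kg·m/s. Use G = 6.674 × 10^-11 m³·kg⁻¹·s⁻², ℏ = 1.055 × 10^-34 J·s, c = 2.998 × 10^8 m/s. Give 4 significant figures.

p_P = √(ℏc³/G)
  = √(42.60)
  = 6.527 kg·m/s

6.527 kg·m/s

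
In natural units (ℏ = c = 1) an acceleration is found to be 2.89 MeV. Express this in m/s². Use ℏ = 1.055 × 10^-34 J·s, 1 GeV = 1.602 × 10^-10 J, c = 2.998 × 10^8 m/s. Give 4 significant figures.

1.316 × 10^30 m/s²

Acceleration is [L]/[T]² = c·[E]/ℏ.
1 GeV → c/ℏ × (1 GeV in J) = 4.552 × 10^32 m/s².
Convert the energy scale: 2.89 MeV = 2.89 × 10^-3 GeV.
Result: 2.89 × 10^-3 × 4.552 × 10^32 = 1.316 × 10^30 m/s².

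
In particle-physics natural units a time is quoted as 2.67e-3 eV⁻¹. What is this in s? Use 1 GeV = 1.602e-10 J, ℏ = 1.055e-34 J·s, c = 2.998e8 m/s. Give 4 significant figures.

A time is [E]⁻¹ in ℏ=c=1; restore one factor of ℏ.
1 GeV⁻¹ → ℏ × (1 GeV in J)⁻¹ = 6.586e-25 s.
Convert the energy scale: 2.67e-3 eV⁻¹ = 2.67e6 GeV⁻¹.
Result: 2.67e6 × 6.586e-25 = 1.758e-18 s.

1.758e-18 s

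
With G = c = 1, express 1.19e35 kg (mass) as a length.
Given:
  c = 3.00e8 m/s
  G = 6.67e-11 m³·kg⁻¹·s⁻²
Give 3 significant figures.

8.82e7 m

In G = c = 1 units mass has dimensions of length; the conversion factor is G/c².
1.19e35 kg × (G/c²) = 8.82e7 m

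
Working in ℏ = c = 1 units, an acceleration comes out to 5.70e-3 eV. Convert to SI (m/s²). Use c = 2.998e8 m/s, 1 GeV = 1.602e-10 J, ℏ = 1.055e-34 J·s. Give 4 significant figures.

Acceleration is [L]/[T]² = c·[E]/ℏ.
1 GeV → c/ℏ × (1 GeV in J) = 4.552e32 m/s².
Convert the energy scale: 5.70e-3 eV = 5.70e-12 GeV.
Result: 5.70e-12 × 4.552e32 = 2.595e21 m/s².

2.595e21 m/s²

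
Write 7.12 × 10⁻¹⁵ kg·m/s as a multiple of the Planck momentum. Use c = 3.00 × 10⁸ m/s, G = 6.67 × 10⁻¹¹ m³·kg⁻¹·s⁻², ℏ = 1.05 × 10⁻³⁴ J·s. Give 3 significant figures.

Planck momentum: p_P = √(ℏc³/G) = 6.52 kg·m/s.
7.12 × 10⁻¹⁵ / 6.52 = 1.09 × 10⁻¹⁵

1.09 × 10⁻¹⁵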